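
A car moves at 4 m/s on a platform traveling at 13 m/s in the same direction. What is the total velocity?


Given: object velocity = 4 m/s, platform velocity = 13 m/s (same direction)
Using classical velocity addition: v_total = v_object + v_platform
v_total = 4 + 13
v_total = 17 m/s

17 m/s


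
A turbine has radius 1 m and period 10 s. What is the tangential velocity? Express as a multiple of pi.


Given: radius r = 1 m, period T = 10 s
Using v = 2*pi*r / T
v = 2*pi*1 / 10
v = 2*pi / 10
v = 1/5*pi m/s

1/5*pi m/s


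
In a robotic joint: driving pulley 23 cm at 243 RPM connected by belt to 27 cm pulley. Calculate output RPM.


Given: D1 = 23 cm, w1 = 243 RPM, D2 = 27 cm
Using D1*w1 = D2*w2
w2 = D1*w1 / D2
w2 = 23*243 / 27
w2 = 5589 / 27
w2 = 207 RPM

207 RPM


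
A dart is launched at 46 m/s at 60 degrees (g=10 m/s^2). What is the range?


Given: v0 = 46 m/s, theta = 60 deg, g = 10 m/s^2
sin(2*60) = sin(120) = sqrt(3)/2
Using R = v0^2 * sin(2*theta) / g
R = 46^2 * (sqrt(3)/2) / 10
R = 2116 * sqrt(3) / 20
R = 529/5*sqrt(3) m

529/5*sqrt(3) m


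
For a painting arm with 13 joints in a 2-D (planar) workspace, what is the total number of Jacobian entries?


Given: task space dimension = 2, joints = 13
Jacobian is a 2 x 13 matrix
Total entries = rows * columns
Total = 2 * 13
Total = 26

26


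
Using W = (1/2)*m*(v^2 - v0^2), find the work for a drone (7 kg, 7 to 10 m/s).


Given: m = 7 kg, v0 = 7 m/s, v = 10 m/s
Using W = (1/2)*m*(v^2 - v0^2)
v^2 = 10^2 = 100
v0^2 = 7^2 = 49
v^2 - v0^2 = 100 - 49 = 51
W = (1/2)*7*51 = 357/2 J

357/2 J


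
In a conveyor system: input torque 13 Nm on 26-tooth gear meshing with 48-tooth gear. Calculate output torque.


Given: N1 = 26, N2 = 48, T1 = 13 Nm
Using T2/T1 = N2/N1
T2 = T1 * N2 / N1
T2 = 13 * 48 / 26
T2 = 624 / 26
T2 = 24 Nm

24 Nm


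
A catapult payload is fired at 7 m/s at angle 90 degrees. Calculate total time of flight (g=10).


Given: v0 = 7 m/s, theta = 90 deg, g = 10 m/s^2
sin(90) = 1
Using T = 2*v0*sin(theta) / g
T = 2*7*1 / 10
T = 14 / 10
T = 7/5 s

7/5 s


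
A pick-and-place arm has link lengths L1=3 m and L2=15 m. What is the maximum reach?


Given: L1 = 3 m, L2 = 15 m
For a 2-link planar arm, max reach = L1 + L2 (fully extended)
Max reach = 3 + 15
Max reach = 18 m

18 m


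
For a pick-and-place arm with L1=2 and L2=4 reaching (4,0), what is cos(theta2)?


Given: L1 = 2, L2 = 4, target (x, y) = (4, 0)
Using cos(theta2) = (x^2 + y^2 - L1^2 - L2^2) / (2*L1*L2)
x^2 + y^2 = 4^2 + 0 = 16
L1^2 + L2^2 = 4 + 16 = 20
Numerator = 16 - 20 = -4
Denominator = 2*2*4 = 16
cos(theta2) = -4/16 = -1/4

-1/4


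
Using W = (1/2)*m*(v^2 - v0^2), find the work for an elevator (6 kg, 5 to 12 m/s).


Given: m = 6 kg, v0 = 5 m/s, v = 12 m/s
Using W = (1/2)*m*(v^2 - v0^2)
v^2 = 12^2 = 144
v0^2 = 5^2 = 25
v^2 - v0^2 = 144 - 25 = 119
W = (1/2)*6*119 = 357 J

357 J


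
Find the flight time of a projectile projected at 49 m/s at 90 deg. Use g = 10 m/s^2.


Given: v0 = 49 m/s, theta = 90 deg, g = 10 m/s^2
sin(90) = 1
Using T = 2*v0*sin(theta) / g
T = 2*49*1 / 10
T = 98 / 10
T = 49/5 s

49/5 s


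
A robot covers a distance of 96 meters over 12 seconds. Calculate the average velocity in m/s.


Given: distance d = 96 m, time t = 12 s
Using v = d / t
v = 96 / 12
v = 8 m/s

8 m/s


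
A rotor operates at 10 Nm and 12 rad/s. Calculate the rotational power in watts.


Given: tau = 10 Nm, omega = 12 rad/s
Using P = tau * omega
P = 10 * 12
P = 120 W

120 W


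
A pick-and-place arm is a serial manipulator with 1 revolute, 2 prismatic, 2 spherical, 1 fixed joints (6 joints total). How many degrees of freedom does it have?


Given: serial robot with 1 revolute, 2 prismatic, 2 spherical, 1 fixed joints
DOF contribution per joint type: revolute=1, prismatic=1, spherical=3, fixed=0
DOF = 1*1 + 2*1 + 2*3 + 1*0
DOF = 9

9


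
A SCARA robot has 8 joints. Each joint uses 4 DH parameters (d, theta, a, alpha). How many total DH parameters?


Given: 8 joints, 4 DH parameters per joint (d, theta, a, alpha)
Total DH parameters = number_of_joints * 4
Total = 8 * 4
Total = 32

32


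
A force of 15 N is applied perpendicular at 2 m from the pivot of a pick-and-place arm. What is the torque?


Given: F = 15 N, r = 2 m, angle = 90 deg (perpendicular)
Using tau = F * r * sin(90)
sin(90) = 1
tau = 15 * 2 * 1
tau = 30 Nm

30 Nm


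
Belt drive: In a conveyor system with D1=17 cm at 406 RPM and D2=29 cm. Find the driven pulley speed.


Given: D1 = 17 cm, w1 = 406 RPM, D2 = 29 cm
Using D1*w1 = D2*w2
w2 = D1*w1 / D2
w2 = 17*406 / 29
w2 = 6902 / 29
w2 = 238 RPM

238 RPM


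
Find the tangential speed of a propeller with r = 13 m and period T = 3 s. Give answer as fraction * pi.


Given: radius r = 13 m, period T = 3 s
Using v = 2*pi*r / T
v = 2*pi*13 / 3
v = 26*pi / 3
v = 26/3*pi m/s

26/3*pi m/s


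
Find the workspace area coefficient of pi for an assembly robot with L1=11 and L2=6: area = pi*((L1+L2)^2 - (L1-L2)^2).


Given: L1 = 11, L2 = 6
(L1+L2)^2 = (17)^2 = 289
(L1-L2)^2 = (5)^2 = 25
Difference = 289 - 25 = 264
This equals 4*L1*L2 = 4*11*6 = 264
Workspace area = 264*pi

264


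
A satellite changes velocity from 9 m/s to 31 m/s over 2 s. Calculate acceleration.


Given: initial velocity v0 = 9 m/s, final velocity v = 31 m/s, time t = 2 s
Using a = (v - v0) / t
a = (31 - 9) / 2
a = 22 / 2
a = 11 m/s^2

11 m/s^2


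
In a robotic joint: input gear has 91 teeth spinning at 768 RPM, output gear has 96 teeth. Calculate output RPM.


Given: N1 = 91 teeth, w1 = 768 RPM, N2 = 96 teeth
Using N1*w1 = N2*w2
w2 = N1*w1 / N2
w2 = 91*768 / 96
w2 = 69888 / 96
w2 = 728 RPM

728 RPM


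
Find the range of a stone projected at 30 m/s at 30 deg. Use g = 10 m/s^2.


Given: v0 = 30 m/s, theta = 30 deg, g = 10 m/s^2
sin(2*30) = sin(60) = sqrt(3)/2
Using R = v0^2 * sin(2*theta) / g
R = 30^2 * (sqrt(3)/2) / 10
R = 900 * sqrt(3) / 20
R = 45*sqrt(3) m

45*sqrt(3) m


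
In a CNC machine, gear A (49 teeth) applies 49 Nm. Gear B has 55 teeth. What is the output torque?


Given: N1 = 49, N2 = 55, T1 = 49 Nm
Using T2/T1 = N2/N1
T2 = T1 * N2 / N1
T2 = 49 * 55 / 49
T2 = 2695 / 49
T2 = 55 Nm

55 Nm


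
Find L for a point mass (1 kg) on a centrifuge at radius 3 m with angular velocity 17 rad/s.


Given: m = 1 kg, r = 3 m, omega = 17 rad/s
For a point mass: I = m*r^2
I = 1*3^2 = 1*9 = 9
L = I*omega = 9*17
L = 153 kg*m^2/s

153 kg*m^2/s


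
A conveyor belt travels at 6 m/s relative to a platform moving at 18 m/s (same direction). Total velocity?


Given: object velocity = 6 m/s, platform velocity = 18 m/s (same direction)
Using classical velocity addition: v_total = v_object + v_platform
v_total = 6 + 18
v_total = 24 m/s

24 m/s


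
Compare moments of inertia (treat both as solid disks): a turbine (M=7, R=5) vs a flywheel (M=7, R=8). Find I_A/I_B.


Given: M1=7 kg, R1=5 m, M2=7 kg, R2=8 m
For a disk: I = (1/2)*M*R^2, so I_A/I_B = (M1*R1^2)/(M2*R2^2)
M1*R1^2 = 7*25 = 175
M2*R2^2 = 7*64 = 448
I_A/I_B = 175/448 = 25/64

25/64


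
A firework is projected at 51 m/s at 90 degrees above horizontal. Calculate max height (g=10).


Given: v0 = 51 m/s, theta = 90 deg, g = 10 m/s^2
sin^2(90) = 1
Using H = v0^2 * sin^2(theta) / (2*g)
H = 51^2 * 1 / (2*10)
H = 2601 * 1 / 20
H = 2601 / 20
H = 2601/20 m

2601/20 m


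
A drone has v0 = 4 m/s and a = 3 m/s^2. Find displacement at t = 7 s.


Given: v0 = 4 m/s, a = 3 m/s^2, t = 7 s
Using s = v0*t + (1/2)*a*t^2
s = 4*7 + (1/2)*3*7^2
s = 28 + (1/2)*147
s = 28 + 147/2
s = 203/2

203/2 m


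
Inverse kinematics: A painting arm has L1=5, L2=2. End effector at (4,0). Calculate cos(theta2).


Given: L1 = 5, L2 = 2, target (x, y) = (4, 0)
Using cos(theta2) = (x^2 + y^2 - L1^2 - L2^2) / (2*L1*L2)
x^2 + y^2 = 4^2 + 0 = 16
L1^2 + L2^2 = 25 + 4 = 29
Numerator = 16 - 29 = -13
Denominator = 2*5*2 = 20
cos(theta2) = -13/20 = -13/20

-13/20


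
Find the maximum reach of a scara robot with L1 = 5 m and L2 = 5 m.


Given: L1 = 5 m, L2 = 5 m
For a 2-link planar arm, max reach = L1 + L2 (fully extended)
Max reach = 5 + 5
Max reach = 10 m

10 m


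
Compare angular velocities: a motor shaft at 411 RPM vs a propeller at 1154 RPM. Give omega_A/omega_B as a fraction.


Given: RPM_A = 411, RPM_B = 1154
omega = 2*pi*RPM/60, so omega_A/omega_B = RPM_A / RPM_B
omega_A/omega_B = 411 / 1154
omega_A/omega_B = 411/1154

411/1154


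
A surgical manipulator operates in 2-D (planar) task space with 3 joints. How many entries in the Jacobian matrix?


Given: task space dimension = 2, joints = 3
Jacobian is a 2 x 3 matrix
Total entries = rows * columns
Total = 2 * 3
Total = 6

6


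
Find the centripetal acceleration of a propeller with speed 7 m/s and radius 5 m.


Given: v = 7 m/s, r = 5 m
Using a_c = v^2 / r
a_c = 7^2 / 5
a_c = 49 / 5
a_c = 49/5 m/s^2

49/5 m/s^2


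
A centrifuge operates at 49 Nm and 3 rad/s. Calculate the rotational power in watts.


Given: tau = 49 Nm, omega = 3 rad/s
Using P = tau * omega
P = 49 * 3
P = 147 W

147 W


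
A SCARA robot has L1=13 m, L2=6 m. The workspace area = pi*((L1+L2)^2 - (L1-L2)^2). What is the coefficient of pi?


Given: L1 = 13, L2 = 6
(L1+L2)^2 = (19)^2 = 361
(L1-L2)^2 = (7)^2 = 49
Difference = 361 - 49 = 312
This equals 4*L1*L2 = 4*13*6 = 312
Workspace area = 312*pi

312


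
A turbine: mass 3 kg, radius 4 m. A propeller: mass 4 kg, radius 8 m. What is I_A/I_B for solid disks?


Given: M1=3 kg, R1=4 m, M2=4 kg, R2=8 m
For a disk: I = (1/2)*M*R^2, so I_A/I_B = (M1*R1^2)/(M2*R2^2)
M1*R1^2 = 3*16 = 48
M2*R2^2 = 4*64 = 256
I_A/I_B = 48/256 = 3/16

3/16


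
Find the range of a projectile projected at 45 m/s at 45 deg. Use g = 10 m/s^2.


Given: v0 = 45 m/s, theta = 45 deg, g = 10 m/s^2
sin(2*45) = sin(90) = 1
Using R = v0^2 * sin(2*theta) / g
R = 45^2 * 1 / 10
R = 2025 / 10
R = 405/2 m

405/2 m


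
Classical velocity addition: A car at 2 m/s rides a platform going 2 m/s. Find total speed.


Given: object velocity = 2 m/s, platform velocity = 2 m/s (same direction)
Using classical velocity addition: v_total = v_object + v_platform
v_total = 2 + 2
v_total = 4 m/s

4 m/s


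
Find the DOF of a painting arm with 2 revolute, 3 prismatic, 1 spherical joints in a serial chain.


Given: serial robot with 2 revolute, 3 prismatic, 1 spherical joints
DOF contribution per joint type: revolute=1, prismatic=1, spherical=3, fixed=0
DOF = 2*1 + 3*1 + 1*3
DOF = 8

8


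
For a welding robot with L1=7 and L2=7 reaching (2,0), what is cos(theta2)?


Given: L1 = 7, L2 = 7, target (x, y) = (2, 0)
Using cos(theta2) = (x^2 + y^2 - L1^2 - L2^2) / (2*L1*L2)
x^2 + y^2 = 2^2 + 0 = 4
L1^2 + L2^2 = 49 + 49 = 98
Numerator = 4 - 98 = -94
Denominator = 2*7*7 = 98
cos(theta2) = -94/98 = -47/49

-47/49


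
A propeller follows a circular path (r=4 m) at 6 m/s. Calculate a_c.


Given: v = 6 m/s, r = 4 m
Using a_c = v^2 / r
a_c = 6^2 / 4
a_c = 36 / 4
a_c = 9 m/s^2

9 m/s^2


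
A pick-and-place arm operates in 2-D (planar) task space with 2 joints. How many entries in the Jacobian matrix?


Given: task space dimension = 2, joints = 2
Jacobian is a 2 x 2 matrix
Total entries = rows * columns
Total = 2 * 2
Total = 4

4


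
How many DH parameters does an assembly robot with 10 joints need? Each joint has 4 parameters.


Given: 10 joints, 4 DH parameters per joint (d, theta, a, alpha)
Total DH parameters = number_of_joints * 4
Total = 10 * 4
Total = 40

40


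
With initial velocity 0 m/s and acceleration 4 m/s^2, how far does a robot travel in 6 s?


Given: v0 = 0 m/s, a = 4 m/s^2, t = 6 s
Using s = v0*t + (1/2)*a*t^2
s = 0*6 + (1/2)*4*6^2
s = 0 + (1/2)*144
s = 0 + 72
s = 72

72 m


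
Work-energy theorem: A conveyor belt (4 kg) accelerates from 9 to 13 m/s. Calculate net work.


Given: m = 4 kg, v0 = 9 m/s, v = 13 m/s
Using W = (1/2)*m*(v^2 - v0^2)
v^2 = 13^2 = 169
v0^2 = 9^2 = 81
v^2 - v0^2 = 169 - 81 = 88
W = (1/2)*4*88 = 176 J

176 J


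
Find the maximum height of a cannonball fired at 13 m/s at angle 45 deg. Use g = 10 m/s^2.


Given: v0 = 13 m/s, theta = 45 deg, g = 10 m/s^2
sin^2(45) = 1/2
Using H = v0^2 * sin^2(theta) / (2*g)
H = 13^2 * 1/2 / (2*10)
H = 169 * 1/2 / 20
H = 169/2 / 20
H = 169/40 m

169/40 m


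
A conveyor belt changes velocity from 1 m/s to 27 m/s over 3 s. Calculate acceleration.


Given: initial velocity v0 = 1 m/s, final velocity v = 27 m/s, time t = 3 s
Using a = (v - v0) / t
a = (27 - 1) / 3
a = 26 / 3
a = 26/3 m/s^2

26/3 m/s^2


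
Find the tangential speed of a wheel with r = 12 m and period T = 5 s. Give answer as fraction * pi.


Given: radius r = 12 m, period T = 5 s
Using v = 2*pi*r / T
v = 2*pi*12 / 5
v = 24*pi / 5
v = 24/5*pi m/s

24/5*pi m/s


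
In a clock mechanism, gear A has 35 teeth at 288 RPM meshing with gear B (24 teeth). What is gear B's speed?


Given: N1 = 35 teeth, w1 = 288 RPM, N2 = 24 teeth
Using N1*w1 = N2*w2
w2 = N1*w1 / N2
w2 = 35*288 / 24
w2 = 10080 / 24
w2 = 420 RPM

420 RPM


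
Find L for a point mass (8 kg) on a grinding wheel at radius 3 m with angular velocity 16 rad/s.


Given: m = 8 kg, r = 3 m, omega = 16 rad/s
For a point mass: I = m*r^2
I = 8*3^2 = 8*9 = 72
L = I*omega = 72*16
L = 1152 kg*m^2/s

1152 kg*m^2/s


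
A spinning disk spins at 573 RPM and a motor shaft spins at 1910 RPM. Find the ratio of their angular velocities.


Given: RPM_A = 573, RPM_B = 1910
omega = 2*pi*RPM/60, so omega_A/omega_B = RPM_A / RPM_B
omega_A/omega_B = 573 / 1910
omega_A/omega_B = 3/10

3/10


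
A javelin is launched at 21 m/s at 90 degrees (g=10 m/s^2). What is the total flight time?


Given: v0 = 21 m/s, theta = 90 deg, g = 10 m/s^2
sin(90) = 1
Using T = 2*v0*sin(theta) / g
T = 2*21*1 / 10
T = 42 / 10
T = 21/5 s

21/5 s


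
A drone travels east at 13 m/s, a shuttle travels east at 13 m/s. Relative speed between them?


Given: v_A = 13 m/s east, v_B = 13 m/s east
Both move in the same direction; relative speed = |v_A - v_B|
|13 - 13| = |0|
= 0 m/s

0 m/s


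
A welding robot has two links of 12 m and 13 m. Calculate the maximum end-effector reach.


Given: L1 = 12 m, L2 = 13 m
For a 2-link planar arm, max reach = L1 + L2 (fully extended)
Max reach = 12 + 13
Max reach = 25 m

25 m


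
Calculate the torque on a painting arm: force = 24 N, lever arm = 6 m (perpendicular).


Given: F = 24 N, r = 6 m, angle = 90 deg (perpendicular)
Using tau = F * r * sin(90)
sin(90) = 1
tau = 24 * 6 * 1
tau = 144 Nm

144 Nm


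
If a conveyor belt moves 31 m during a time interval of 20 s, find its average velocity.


Given: distance d = 31 m, time t = 20 s
Using v = d / t
v = 31 / 20
v = 31/20 m/s

31/20 m/s


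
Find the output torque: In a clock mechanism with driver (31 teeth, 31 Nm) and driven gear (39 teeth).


Given: N1 = 31, N2 = 39, T1 = 31 Nm
Using T2/T1 = N2/N1
T2 = T1 * N2 / N1
T2 = 31 * 39 / 31
T2 = 1209 / 31
T2 = 39 Nm

39 Nm


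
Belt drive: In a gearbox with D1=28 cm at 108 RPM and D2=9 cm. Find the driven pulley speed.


Given: D1 = 28 cm, w1 = 108 RPM, D2 = 9 cm
Using D1*w1 = D2*w2
w2 = D1*w1 / D2
w2 = 28*108 / 9
w2 = 3024 / 9
w2 = 336 RPM

336 RPM


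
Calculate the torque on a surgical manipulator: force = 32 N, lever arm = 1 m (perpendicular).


Given: F = 32 N, r = 1 m, angle = 90 deg (perpendicular)
Using tau = F * r * sin(90)
sin(90) = 1
tau = 32 * 1 * 1
tau = 32 Nm

32 Nm


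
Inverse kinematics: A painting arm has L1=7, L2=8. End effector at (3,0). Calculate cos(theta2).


Given: L1 = 7, L2 = 8, target (x, y) = (3, 0)
Using cos(theta2) = (x^2 + y^2 - L1^2 - L2^2) / (2*L1*L2)
x^2 + y^2 = 3^2 + 0 = 9
L1^2 + L2^2 = 49 + 64 = 113
Numerator = 9 - 113 = -104
Denominator = 2*7*8 = 112
cos(theta2) = -104/112 = -13/14

-13/14


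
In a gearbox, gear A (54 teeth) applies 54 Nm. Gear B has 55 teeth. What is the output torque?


Given: N1 = 54, N2 = 55, T1 = 54 Nm
Using T2/T1 = N2/N1
T2 = T1 * N2 / N1
T2 = 54 * 55 / 54
T2 = 2970 / 54
T2 = 55 Nm

55 Nm


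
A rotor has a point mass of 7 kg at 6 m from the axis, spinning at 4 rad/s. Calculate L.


Given: m = 7 kg, r = 6 m, omega = 4 rad/s
For a point mass: I = m*r^2
I = 7*6^2 = 7*36 = 252
L = I*omega = 252*4
L = 1008 kg*m^2/s

1008 kg*m^2/s


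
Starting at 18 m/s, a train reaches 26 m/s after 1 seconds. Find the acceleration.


Given: initial velocity v0 = 18 m/s, final velocity v = 26 m/s, time t = 1 s
Using a = (v - v0) / t
a = (26 - 18) / 1
a = 8 / 1
a = 8 m/s^2

8 m/s^2


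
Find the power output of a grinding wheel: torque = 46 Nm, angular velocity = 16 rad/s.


Given: tau = 46 Nm, omega = 16 rad/s
Using P = tau * omega
P = 46 * 16
P = 736 W

736 W


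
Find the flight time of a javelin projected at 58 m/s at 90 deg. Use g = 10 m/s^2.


Given: v0 = 58 m/s, theta = 90 deg, g = 10 m/s^2
sin(90) = 1
Using T = 2*v0*sin(theta) / g
T = 2*58*1 / 10
T = 116 / 10
T = 58/5 s

58/5 s


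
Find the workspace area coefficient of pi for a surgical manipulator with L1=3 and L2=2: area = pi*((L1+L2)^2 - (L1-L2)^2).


Given: L1 = 3, L2 = 2
(L1+L2)^2 = (5)^2 = 25
(L1-L2)^2 = (1)^2 = 1
Difference = 25 - 1 = 24
This equals 4*L1*L2 = 4*3*2 = 24
Workspace area = 24*pi

24


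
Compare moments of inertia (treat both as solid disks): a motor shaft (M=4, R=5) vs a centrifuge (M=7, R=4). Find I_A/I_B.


Given: M1=4 kg, R1=5 m, M2=7 kg, R2=4 m
For a disk: I = (1/2)*M*R^2, so I_A/I_B = (M1*R1^2)/(M2*R2^2)
M1*R1^2 = 4*25 = 100
M2*R2^2 = 7*16 = 112
I_A/I_B = 100/112 = 25/28

25/28


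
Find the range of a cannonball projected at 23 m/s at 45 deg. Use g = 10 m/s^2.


Given: v0 = 23 m/s, theta = 45 deg, g = 10 m/s^2
sin(2*45) = sin(90) = 1
Using R = v0^2 * sin(2*theta) / g
R = 23^2 * 1 / 10
R = 529 / 10
R = 529/10 m

529/10 m


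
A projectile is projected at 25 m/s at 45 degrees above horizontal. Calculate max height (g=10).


Given: v0 = 25 m/s, theta = 45 deg, g = 10 m/s^2
sin^2(45) = 1/2
Using H = v0^2 * sin^2(theta) / (2*g)
H = 25^2 * 1/2 / (2*10)
H = 625 * 1/2 / 20
H = 625/2 / 20
H = 125/8 m

125/8 m


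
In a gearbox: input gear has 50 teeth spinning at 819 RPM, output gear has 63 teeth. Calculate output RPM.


Given: N1 = 50 teeth, w1 = 819 RPM, N2 = 63 teeth
Using N1*w1 = N2*w2
w2 = N1*w1 / N2
w2 = 50*819 / 63
w2 = 40950 / 63
w2 = 650 RPM

650 RPM


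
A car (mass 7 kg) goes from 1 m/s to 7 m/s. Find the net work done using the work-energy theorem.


Given: m = 7 kg, v0 = 1 m/s, v = 7 m/s
Using W = (1/2)*m*(v^2 - v0^2)
v^2 = 7^2 = 49
v0^2 = 1^2 = 1
v^2 - v0^2 = 49 - 1 = 48
W = (1/2)*7*48 = 168 J

168 J


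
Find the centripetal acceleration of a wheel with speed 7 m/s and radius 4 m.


Given: v = 7 m/s, r = 4 m
Using a_c = v^2 / r
a_c = 7^2 / 4
a_c = 49 / 4
a_c = 49/4 m/s^2

49/4 m/s^2


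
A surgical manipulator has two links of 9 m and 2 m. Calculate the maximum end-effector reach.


Given: L1 = 9 m, L2 = 2 m
For a 2-link planar arm, max reach = L1 + L2 (fully extended)
Max reach = 9 + 2
Max reach = 11 m

11 m


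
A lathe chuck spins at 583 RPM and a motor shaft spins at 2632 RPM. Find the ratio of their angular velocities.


Given: RPM_A = 583, RPM_B = 2632
omega = 2*pi*RPM/60, so omega_A/omega_B = RPM_A / RPM_B
omega_A/omega_B = 583 / 2632
omega_A/omega_B = 583/2632

583/2632


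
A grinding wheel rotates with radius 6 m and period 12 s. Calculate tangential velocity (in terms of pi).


Given: radius r = 6 m, period T = 12 s
Using v = 2*pi*r / T
v = 2*pi*6 / 12
v = 12*pi / 12
v = 1*pi m/s

1*pi m/s


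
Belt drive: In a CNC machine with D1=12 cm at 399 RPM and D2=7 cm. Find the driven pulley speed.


Given: D1 = 12 cm, w1 = 399 RPM, D2 = 7 cm
Using D1*w1 = D2*w2
w2 = D1*w1 / D2
w2 = 12*399 / 7
w2 = 4788 / 7
w2 = 684 RPM

684 RPM


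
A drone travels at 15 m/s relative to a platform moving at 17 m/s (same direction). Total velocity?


Given: object velocity = 15 m/s, platform velocity = 17 m/s (same direction)
Using classical velocity addition: v_total = v_object + v_platform
v_total = 15 + 17
v_total = 32 m/s

32 m/s


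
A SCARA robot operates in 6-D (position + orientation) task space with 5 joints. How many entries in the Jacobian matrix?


Given: task space dimension = 6, joints = 5
Jacobian is a 6 x 5 matrix
Total entries = rows * columns
Total = 6 * 5
Total = 30

30


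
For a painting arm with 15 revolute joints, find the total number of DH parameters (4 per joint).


Given: 15 joints, 4 DH parameters per joint (d, theta, a, alpha)
Total DH parameters = number_of_joints * 4
Total = 15 * 4
Total = 60

60


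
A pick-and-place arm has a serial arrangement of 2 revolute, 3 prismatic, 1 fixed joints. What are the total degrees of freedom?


Given: serial robot with 2 revolute, 3 prismatic, 1 fixed joints
DOF contribution per joint type: revolute=1, prismatic=1, spherical=3, fixed=0
DOF = 2*1 + 3*1 + 1*0
DOF = 5

5


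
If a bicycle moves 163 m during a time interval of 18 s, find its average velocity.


Given: distance d = 163 m, time t = 18 s
Using v = d / t
v = 163 / 18
v = 163/18 m/s

163/18 m/s


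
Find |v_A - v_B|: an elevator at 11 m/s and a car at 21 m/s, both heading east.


Given: v_A = 11 m/s east, v_B = 21 m/s east
Both move in the same direction; relative speed = |v_A - v_B|
|11 - 21| = |-10|
= 10 m/s

10 m/s


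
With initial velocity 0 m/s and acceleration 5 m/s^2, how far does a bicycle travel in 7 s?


Given: v0 = 0 m/s, a = 5 m/s^2, t = 7 s
Using s = v0*t + (1/2)*a*t^2
s = 0*7 + (1/2)*5*7^2
s = 0 + (1/2)*245
s = 0 + 245/2
s = 245/2

245/2 m


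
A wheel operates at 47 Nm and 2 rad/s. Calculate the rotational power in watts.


Given: tau = 47 Nm, omega = 2 rad/s
Using P = tau * omega
P = 47 * 2
P = 94 W

94 W


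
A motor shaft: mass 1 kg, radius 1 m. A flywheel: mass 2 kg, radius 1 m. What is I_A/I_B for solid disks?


Given: M1=1 kg, R1=1 m, M2=2 kg, R2=1 m
For a disk: I = (1/2)*M*R^2, so I_A/I_B = (M1*R1^2)/(M2*R2^2)
M1*R1^2 = 1*1 = 1
M2*R2^2 = 2*1 = 2
I_A/I_B = 1/2 = 1/2

1/2


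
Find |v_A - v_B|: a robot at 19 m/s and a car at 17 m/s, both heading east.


Given: v_A = 19 m/s east, v_B = 17 m/s east
Both move in the same direction; relative speed = |v_A - v_B|
|19 - 17| = |2|
= 2 m/s

2 m/s


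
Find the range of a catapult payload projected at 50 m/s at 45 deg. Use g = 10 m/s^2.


Given: v0 = 50 m/s, theta = 45 deg, g = 10 m/s^2
sin(2*45) = sin(90) = 1
Using R = v0^2 * sin(2*theta) / g
R = 50^2 * 1 / 10
R = 2500 / 10
R = 250 m

250 m


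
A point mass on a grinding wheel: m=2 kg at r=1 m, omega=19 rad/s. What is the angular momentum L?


Given: m = 2 kg, r = 1 m, omega = 19 rad/s
For a point mass: I = m*r^2
I = 2*1^2 = 2*1 = 2
L = I*omega = 2*19
L = 38 kg*m^2/s

38 kg*m^2/s


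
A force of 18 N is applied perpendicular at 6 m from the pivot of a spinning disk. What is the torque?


Given: F = 18 N, r = 6 m, angle = 90 deg (perpendicular)
Using tau = F * r * sin(90)
sin(90) = 1
tau = 18 * 6 * 1
tau = 108 Nm

108 Nm


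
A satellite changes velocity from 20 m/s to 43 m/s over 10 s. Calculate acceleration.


Given: initial velocity v0 = 20 m/s, final velocity v = 43 m/s, time t = 10 s
Using a = (v - v0) / t
a = (43 - 20) / 10
a = 23 / 10
a = 23/10 m/s^2

23/10 m/s^2


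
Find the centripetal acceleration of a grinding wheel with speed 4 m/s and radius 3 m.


Given: v = 4 m/s, r = 3 m
Using a_c = v^2 / r
a_c = 4^2 / 3
a_c = 16 / 3
a_c = 16/3 m/s^2

16/3 m/s^2


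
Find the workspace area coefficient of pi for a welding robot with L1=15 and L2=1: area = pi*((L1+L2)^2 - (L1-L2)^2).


Given: L1 = 15, L2 = 1
(L1+L2)^2 = (16)^2 = 256
(L1-L2)^2 = (14)^2 = 196
Difference = 256 - 196 = 60
This equals 4*L1*L2 = 4*15*1 = 60
Workspace area = 60*pi

60


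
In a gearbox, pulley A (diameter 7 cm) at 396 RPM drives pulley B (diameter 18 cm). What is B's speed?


Given: D1 = 7 cm, w1 = 396 RPM, D2 = 18 cm
Using D1*w1 = D2*w2
w2 = D1*w1 / D2
w2 = 7*396 / 18
w2 = 2772 / 18
w2 = 154 RPM

154 RPM


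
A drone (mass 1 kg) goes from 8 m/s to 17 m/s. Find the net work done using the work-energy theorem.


Given: m = 1 kg, v0 = 8 m/s, v = 17 m/s
Using W = (1/2)*m*(v^2 - v0^2)
v^2 = 17^2 = 289
v0^2 = 8^2 = 64
v^2 - v0^2 = 289 - 64 = 225
W = (1/2)*1*225 = 225/2 J

225/2 J


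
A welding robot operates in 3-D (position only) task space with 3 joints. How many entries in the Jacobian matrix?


Given: task space dimension = 3, joints = 3
Jacobian is a 3 x 3 matrix
Total entries = rows * columns
Total = 3 * 3
Total = 9

9


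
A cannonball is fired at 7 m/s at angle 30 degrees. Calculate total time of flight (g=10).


Given: v0 = 7 m/s, theta = 30 deg, g = 10 m/s^2
sin(30) = 1/2
Using T = 2*v0*sin(theta) / g
T = 2*7*1/2 / 10
T = 7 / 10
T = 7/10 s

7/10 s


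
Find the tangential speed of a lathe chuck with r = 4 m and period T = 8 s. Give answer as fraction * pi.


Given: radius r = 4 m, period T = 8 s
Using v = 2*pi*r / T
v = 2*pi*4 / 8
v = 8*pi / 8
v = 1*pi m/s

1*pi m/s


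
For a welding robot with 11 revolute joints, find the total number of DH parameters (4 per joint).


Given: 11 joints, 4 DH parameters per joint (d, theta, a, alpha)
Total DH parameters = number_of_joints * 4
Total = 11 * 4
Total = 44

44


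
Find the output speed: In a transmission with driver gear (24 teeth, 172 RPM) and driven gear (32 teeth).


Given: N1 = 24 teeth, w1 = 172 RPM, N2 = 32 teeth
Using N1*w1 = N2*w2
w2 = N1*w1 / N2
w2 = 24*172 / 32
w2 = 4128 / 32
w2 = 129 RPM

129 RPM


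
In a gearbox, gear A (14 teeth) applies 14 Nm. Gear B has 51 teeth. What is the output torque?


Given: N1 = 14, N2 = 51, T1 = 14 Nm
Using T2/T1 = N2/N1
T2 = T1 * N2 / N1
T2 = 14 * 51 / 14
T2 = 714 / 14
T2 = 51 Nm

51 Nm


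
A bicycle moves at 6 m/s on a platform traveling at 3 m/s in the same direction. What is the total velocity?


Given: object velocity = 6 m/s, platform velocity = 3 m/s (same direction)
Using classical velocity addition: v_total = v_object + v_platform
v_total = 6 + 3
v_total = 9 m/s

9 m/s


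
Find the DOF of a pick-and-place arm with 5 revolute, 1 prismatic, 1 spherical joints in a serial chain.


Given: serial robot with 5 revolute, 1 prismatic, 1 spherical joints
DOF contribution per joint type: revolute=1, prismatic=1, spherical=3, fixed=0
DOF = 5*1 + 1*1 + 1*3
DOF = 9

9


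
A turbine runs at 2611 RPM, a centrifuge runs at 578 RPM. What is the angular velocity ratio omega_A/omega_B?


Given: RPM_A = 2611, RPM_B = 578
omega = 2*pi*RPM/60, so omega_A/omega_B = RPM_A / RPM_B
omega_A/omega_B = 2611 / 578
omega_A/omega_B = 2611/578

2611/578


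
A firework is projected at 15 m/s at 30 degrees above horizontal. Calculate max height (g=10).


Given: v0 = 15 m/s, theta = 30 deg, g = 10 m/s^2
sin^2(30) = 1/4
Using H = v0^2 * sin^2(theta) / (2*g)
H = 15^2 * 1/4 / (2*10)
H = 225 * 1/4 / 20
H = 225/4 / 20
H = 45/16 m

45/16 m


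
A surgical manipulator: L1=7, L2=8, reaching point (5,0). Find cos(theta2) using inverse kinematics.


Given: L1 = 7, L2 = 8, target (x, y) = (5, 0)
Using cos(theta2) = (x^2 + y^2 - L1^2 - L2^2) / (2*L1*L2)
x^2 + y^2 = 5^2 + 0 = 25
L1^2 + L2^2 = 49 + 64 = 113
Numerator = 25 - 113 = -88
Denominator = 2*7*8 = 112
cos(theta2) = -88/112 = -11/14

-11/14


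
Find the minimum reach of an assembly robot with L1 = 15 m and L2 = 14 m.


Given: L1 = 15 m, L2 = 14 m
For a 2-link planar arm, min reach = |L1 - L2| (second link folded back)
Min reach = |15 - 14|
Min reach = 1 m

1 m


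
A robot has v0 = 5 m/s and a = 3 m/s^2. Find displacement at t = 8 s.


Given: v0 = 5 m/s, a = 3 m/s^2, t = 8 s
Using s = v0*t + (1/2)*a*t^2
s = 5*8 + (1/2)*3*8^2
s = 40 + (1/2)*192
s = 40 + 96
s = 136

136 m


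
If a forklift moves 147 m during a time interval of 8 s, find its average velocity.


Given: distance d = 147 m, time t = 8 s
Using v = d / t
v = 147 / 8
v = 147/8 m/s

147/8 m/s


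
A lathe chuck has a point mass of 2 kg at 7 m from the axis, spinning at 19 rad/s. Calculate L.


Given: m = 2 kg, r = 7 m, omega = 19 rad/s
For a point mass: I = m*r^2
I = 2*7^2 = 2*49 = 98
L = I*omega = 98*19
L = 1862 kg*m^2/s

1862 kg*m^2/s


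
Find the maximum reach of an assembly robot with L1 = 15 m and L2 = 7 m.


Given: L1 = 15 m, L2 = 7 m
For a 2-link planar arm, max reach = L1 + L2 (fully extended)
Max reach = 15 + 7
Max reach = 22 m

22 m


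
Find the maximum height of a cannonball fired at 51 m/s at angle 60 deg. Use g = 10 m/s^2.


Given: v0 = 51 m/s, theta = 60 deg, g = 10 m/s^2
sin^2(60) = 3/4
Using H = v0^2 * sin^2(theta) / (2*g)
H = 51^2 * 3/4 / (2*10)
H = 2601 * 3/4 / 20
H = 7803/4 / 20
H = 7803/80 m

7803/80 m


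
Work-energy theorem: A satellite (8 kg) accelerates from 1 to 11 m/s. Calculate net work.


Given: m = 8 kg, v0 = 1 m/s, v = 11 m/s
Using W = (1/2)*m*(v^2 - v0^2)
v^2 = 11^2 = 121
v0^2 = 1^2 = 1
v^2 - v0^2 = 121 - 1 = 120
W = (1/2)*8*120 = 480 J

480 J


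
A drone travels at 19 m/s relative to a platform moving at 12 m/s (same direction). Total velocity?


Given: object velocity = 19 m/s, platform velocity = 12 m/s (same direction)
Using classical velocity addition: v_total = v_object + v_platform
v_total = 19 + 12
v_total = 31 m/s

31 m/s


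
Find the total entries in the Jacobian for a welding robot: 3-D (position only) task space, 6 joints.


Given: task space dimension = 3, joints = 6
Jacobian is a 3 x 6 matrix
Total entries = rows * columns
Total = 3 * 6
Total = 18

18


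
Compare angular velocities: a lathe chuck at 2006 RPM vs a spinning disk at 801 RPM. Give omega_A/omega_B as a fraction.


Given: RPM_A = 2006, RPM_B = 801
omega = 2*pi*RPM/60, so omega_A/omega_B = RPM_A / RPM_B
omega_A/omega_B = 2006 / 801
omega_A/omega_B = 2006/801

2006/801


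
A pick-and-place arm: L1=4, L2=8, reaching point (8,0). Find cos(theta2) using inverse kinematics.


Given: L1 = 4, L2 = 8, target (x, y) = (8, 0)
Using cos(theta2) = (x^2 + y^2 - L1^2 - L2^2) / (2*L1*L2)
x^2 + y^2 = 8^2 + 0 = 64
L1^2 + L2^2 = 16 + 64 = 80
Numerator = 64 - 80 = -16
Denominator = 2*4*8 = 64
cos(theta2) = -16/64 = -1/4

-1/4


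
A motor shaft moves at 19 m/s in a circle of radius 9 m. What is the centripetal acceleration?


Given: v = 19 m/s, r = 9 m
Using a_c = v^2 / r
a_c = 19^2 / 9
a_c = 361 / 9
a_c = 361/9 m/s^2

361/9 m/s^2


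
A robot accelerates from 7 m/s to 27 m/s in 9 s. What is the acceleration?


Given: initial velocity v0 = 7 m/s, final velocity v = 27 m/s, time t = 9 s
Using a = (v - v0) / t
a = (27 - 7) / 9
a = 20 / 9
a = 20/9 m/s^2

20/9 m/s^2


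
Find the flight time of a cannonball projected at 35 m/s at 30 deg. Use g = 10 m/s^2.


Given: v0 = 35 m/s, theta = 30 deg, g = 10 m/s^2
sin(30) = 1/2
Using T = 2*v0*sin(theta) / g
T = 2*35*1/2 / 10
T = 35 / 10
T = 7/2 s

7/2 s


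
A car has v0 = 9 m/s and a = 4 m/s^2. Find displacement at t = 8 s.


Given: v0 = 9 m/s, a = 4 m/s^2, t = 8 s
Using s = v0*t + (1/2)*a*t^2
s = 9*8 + (1/2)*4*8^2
s = 72 + (1/2)*256
s = 72 + 128
s = 200

200 m


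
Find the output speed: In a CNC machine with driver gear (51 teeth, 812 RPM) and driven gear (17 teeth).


Given: N1 = 51 teeth, w1 = 812 RPM, N2 = 17 teeth
Using N1*w1 = N2*w2
w2 = N1*w1 / N2
w2 = 51*812 / 17
w2 = 41412 / 17
w2 = 2436 RPM

2436 RPM


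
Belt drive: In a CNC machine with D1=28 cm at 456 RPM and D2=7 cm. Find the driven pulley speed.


Given: D1 = 28 cm, w1 = 456 RPM, D2 = 7 cm
Using D1*w1 = D2*w2
w2 = D1*w1 / D2
w2 = 28*456 / 7
w2 = 12768 / 7
w2 = 1824 RPM

1824 RPM


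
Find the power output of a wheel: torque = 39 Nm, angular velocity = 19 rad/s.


Given: tau = 39 Nm, omega = 19 rad/s
Using P = tau * omega
P = 39 * 19
P = 741 W

741 W


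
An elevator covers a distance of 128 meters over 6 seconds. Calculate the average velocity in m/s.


Given: distance d = 128 m, time t = 6 s
Using v = d / t
v = 128 / 6
v = 64/3 m/s

64/3 m/s


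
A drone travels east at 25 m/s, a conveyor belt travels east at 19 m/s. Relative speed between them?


Given: v_A = 25 m/s east, v_B = 19 m/s east
Both move in the same direction; relative speed = |v_A - v_B|
|25 - 19| = |6|
= 6 m/s

6 m/s


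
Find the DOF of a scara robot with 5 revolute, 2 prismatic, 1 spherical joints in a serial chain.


Given: serial robot with 5 revolute, 2 prismatic, 1 spherical joints
DOF contribution per joint type: revolute=1, prismatic=1, spherical=3, fixed=0
DOF = 5*1 + 2*1 + 1*3
DOF = 10

10


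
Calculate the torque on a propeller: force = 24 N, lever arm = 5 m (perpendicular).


Given: F = 24 N, r = 5 m, angle = 90 deg (perpendicular)
Using tau = F * r * sin(90)
sin(90) = 1
tau = 24 * 5 * 1
tau = 120 Nm

120 Nm


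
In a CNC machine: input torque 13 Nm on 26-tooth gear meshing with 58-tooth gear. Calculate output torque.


Given: N1 = 26, N2 = 58, T1 = 13 Nm
Using T2/T1 = N2/N1
T2 = T1 * N2 / N1
T2 = 13 * 58 / 26
T2 = 754 / 26
T2 = 29 Nm

29 Nm


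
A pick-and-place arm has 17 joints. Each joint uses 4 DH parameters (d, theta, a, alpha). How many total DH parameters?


Given: 17 joints, 4 DH parameters per joint (d, theta, a, alpha)
Total DH parameters = number_of_joints * 4
Total = 17 * 4
Total = 68

68


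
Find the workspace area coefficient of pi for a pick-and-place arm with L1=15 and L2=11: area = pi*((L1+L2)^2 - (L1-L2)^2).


Given: L1 = 15, L2 = 11
(L1+L2)^2 = (26)^2 = 676
(L1-L2)^2 = (4)^2 = 16
Difference = 676 - 16 = 660
This equals 4*L1*L2 = 4*15*11 = 660
Workspace area = 660*pi

660


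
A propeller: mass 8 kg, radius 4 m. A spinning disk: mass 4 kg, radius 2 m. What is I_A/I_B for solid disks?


Given: M1=8 kg, R1=4 m, M2=4 kg, R2=2 m
For a disk: I = (1/2)*M*R^2, so I_A/I_B = (M1*R1^2)/(M2*R2^2)
M1*R1^2 = 8*16 = 128
M2*R2^2 = 4*4 = 16
I_A/I_B = 128/16 = 8

8


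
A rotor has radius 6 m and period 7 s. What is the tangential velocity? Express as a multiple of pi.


Given: radius r = 6 m, period T = 7 s
Using v = 2*pi*r / T
v = 2*pi*6 / 7
v = 12*pi / 7
v = 12/7*pi m/s

12/7*pi m/s


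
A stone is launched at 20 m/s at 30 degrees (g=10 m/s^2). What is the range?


Given: v0 = 20 m/s, theta = 30 deg, g = 10 m/s^2
sin(2*30) = sin(60) = sqrt(3)/2
Using R = v0^2 * sin(2*theta) / g
R = 20^2 * (sqrt(3)/2) / 10
R = 400 * sqrt(3) / 20
R = 20*sqrt(3) m

20*sqrt(3) m


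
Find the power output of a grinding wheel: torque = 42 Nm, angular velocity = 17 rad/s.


Given: tau = 42 Nm, omega = 17 rad/s
Using P = tau * omega
P = 42 * 17
P = 714 W

714 W


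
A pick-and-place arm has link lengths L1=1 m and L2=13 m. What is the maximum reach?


Given: L1 = 1 m, L2 = 13 m
For a 2-link planar arm, max reach = L1 + L2 (fully extended)
Max reach = 1 + 13
Max reach = 14 m

14 m


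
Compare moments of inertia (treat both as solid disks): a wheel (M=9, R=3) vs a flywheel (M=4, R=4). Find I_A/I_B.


Given: M1=9 kg, R1=3 m, M2=4 kg, R2=4 m
For a disk: I = (1/2)*M*R^2, so I_A/I_B = (M1*R1^2)/(M2*R2^2)
M1*R1^2 = 9*9 = 81
M2*R2^2 = 4*16 = 64
I_A/I_B = 81/64 = 81/64

81/64


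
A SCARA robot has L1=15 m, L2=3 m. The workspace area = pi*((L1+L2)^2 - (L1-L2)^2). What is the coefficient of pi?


Given: L1 = 15, L2 = 3
(L1+L2)^2 = (18)^2 = 324
(L1-L2)^2 = (12)^2 = 144
Difference = 324 - 144 = 180
This equals 4*L1*L2 = 4*15*3 = 180
Workspace area = 180*pi

180


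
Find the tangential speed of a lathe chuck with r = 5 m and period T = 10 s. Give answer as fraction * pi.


Given: radius r = 5 m, period T = 10 s
Using v = 2*pi*r / T
v = 2*pi*5 / 10
v = 10*pi / 10
v = 1*pi m/s

1*pi m/s


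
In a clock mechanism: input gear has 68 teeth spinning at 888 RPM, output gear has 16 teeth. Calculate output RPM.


Given: N1 = 68 teeth, w1 = 888 RPM, N2 = 16 teeth
Using N1*w1 = N2*w2
w2 = N1*w1 / N2
w2 = 68*888 / 16
w2 = 60384 / 16
w2 = 3774 RPM

3774 RPM


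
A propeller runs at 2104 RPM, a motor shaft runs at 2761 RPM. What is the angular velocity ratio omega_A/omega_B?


Given: RPM_A = 2104, RPM_B = 2761
omega = 2*pi*RPM/60, so omega_A/omega_B = RPM_A / RPM_B
omega_A/omega_B = 2104 / 2761
omega_A/omega_B = 2104/2761

2104/2761


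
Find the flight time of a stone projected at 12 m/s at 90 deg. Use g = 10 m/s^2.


Given: v0 = 12 m/s, theta = 90 deg, g = 10 m/s^2
sin(90) = 1
Using T = 2*v0*sin(theta) / g
T = 2*12*1 / 10
T = 24 / 10
T = 12/5 s

12/5 s


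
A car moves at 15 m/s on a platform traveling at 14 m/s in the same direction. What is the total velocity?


Given: object velocity = 15 m/s, platform velocity = 14 m/s (same direction)
Using classical velocity addition: v_total = v_object + v_platform
v_total = 15 + 14
v_total = 29 m/s

29 m/s


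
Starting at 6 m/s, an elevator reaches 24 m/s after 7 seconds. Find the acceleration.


Given: initial velocity v0 = 6 m/s, final velocity v = 24 m/s, time t = 7 s
Using a = (v - v0) / t
a = (24 - 6) / 7
a = 18 / 7
a = 18/7 m/s^2

18/7 m/s^2


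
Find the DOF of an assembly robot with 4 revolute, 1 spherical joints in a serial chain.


Given: serial robot with 4 revolute, 1 spherical joints
DOF contribution per joint type: revolute=1, prismatic=1, spherical=3, fixed=0
DOF = 4*1 + 1*3
DOF = 7

7


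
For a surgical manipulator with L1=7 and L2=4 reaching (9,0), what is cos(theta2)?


Given: L1 = 7, L2 = 4, target (x, y) = (9, 0)
Using cos(theta2) = (x^2 + y^2 - L1^2 - L2^2) / (2*L1*L2)
x^2 + y^2 = 9^2 + 0 = 81
L1^2 + L2^2 = 49 + 16 = 65
Numerator = 81 - 65 = 16
Denominator = 2*7*4 = 56
cos(theta2) = 16/56 = 2/7

2/7


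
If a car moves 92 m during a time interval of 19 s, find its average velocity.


Given: distance d = 92 m, time t = 19 s
Using v = d / t
v = 92 / 19
v = 92/19 m/s

92/19 m/s


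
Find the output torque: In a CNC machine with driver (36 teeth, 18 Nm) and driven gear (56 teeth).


Given: N1 = 36, N2 = 56, T1 = 18 Nm
Using T2/T1 = N2/N1
T2 = T1 * N2 / N1
T2 = 18 * 56 / 36
T2 = 1008 / 36
T2 = 28 Nm

28 Nm


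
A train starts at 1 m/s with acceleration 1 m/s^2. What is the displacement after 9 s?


Given: v0 = 1 m/s, a = 1 m/s^2, t = 9 s
Using s = v0*t + (1/2)*a*t^2
s = 1*9 + (1/2)*1*9^2
s = 9 + (1/2)*81
s = 9 + 81/2
s = 99/2

99/2 m


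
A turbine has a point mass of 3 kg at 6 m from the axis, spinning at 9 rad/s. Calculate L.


Given: m = 3 kg, r = 6 m, omega = 9 rad/s
For a point mass: I = m*r^2
I = 3*6^2 = 3*36 = 108
L = I*omega = 108*9
L = 972 kg*m^2/s

972 kg*m^2/s


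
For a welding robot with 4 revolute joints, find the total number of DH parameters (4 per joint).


Given: 4 joints, 4 DH parameters per joint (d, theta, a, alpha)
Total DH parameters = number_of_joints * 4
Total = 4 * 4
Total = 16

16


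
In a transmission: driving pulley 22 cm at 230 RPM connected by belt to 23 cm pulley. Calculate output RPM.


Given: D1 = 22 cm, w1 = 230 RPM, D2 = 23 cm
Using D1*w1 = D2*w2
w2 = D1*w1 / D2
w2 = 22*230 / 23
w2 = 5060 / 23
w2 = 220 RPM

220 RPM


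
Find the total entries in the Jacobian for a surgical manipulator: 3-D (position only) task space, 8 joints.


Given: task space dimension = 3, joints = 8
Jacobian is a 3 x 8 matrix
Total entries = rows * columns
Total = 3 * 8
Total = 24

24


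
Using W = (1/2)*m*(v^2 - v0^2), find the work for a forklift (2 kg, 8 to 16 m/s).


Given: m = 2 kg, v0 = 8 m/s, v = 16 m/s
Using W = (1/2)*m*(v^2 - v0^2)
v^2 = 16^2 = 256
v0^2 = 8^2 = 64
v^2 - v0^2 = 256 - 64 = 192
W = (1/2)*2*192 = 192 J

192 J


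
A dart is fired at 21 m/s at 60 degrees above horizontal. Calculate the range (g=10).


Given: v0 = 21 m/s, theta = 60 deg, g = 10 m/s^2
sin(2*60) = sin(120) = sqrt(3)/2
Using R = v0^2 * sin(2*theta) / g
R = 21^2 * (sqrt(3)/2) / 10
R = 441 * sqrt(3) / 20
R = 441/20*sqrt(3) m

441/20*sqrt(3) m


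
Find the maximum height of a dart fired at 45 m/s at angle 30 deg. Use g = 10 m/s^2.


Given: v0 = 45 m/s, theta = 30 deg, g = 10 m/s^2
sin^2(30) = 1/4
Using H = v0^2 * sin^2(theta) / (2*g)
H = 45^2 * 1/4 / (2*10)
H = 2025 * 1/4 / 20
H = 2025/4 / 20
H = 405/16 m

405/16 m
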